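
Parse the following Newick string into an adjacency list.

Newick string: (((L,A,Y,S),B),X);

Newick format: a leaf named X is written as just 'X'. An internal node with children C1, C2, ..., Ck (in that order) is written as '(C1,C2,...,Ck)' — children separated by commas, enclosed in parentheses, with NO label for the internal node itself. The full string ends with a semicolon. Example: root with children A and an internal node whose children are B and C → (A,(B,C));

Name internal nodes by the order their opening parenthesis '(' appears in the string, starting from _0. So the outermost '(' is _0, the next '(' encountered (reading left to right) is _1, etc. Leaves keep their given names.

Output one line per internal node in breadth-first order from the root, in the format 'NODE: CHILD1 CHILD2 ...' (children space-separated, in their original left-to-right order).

Input: (((L,A,Y,S),B),X);
Scanning left-to-right, naming '(' by encounter order:
  pos 0: '(' -> open internal node _0 (depth 1)
  pos 1: '(' -> open internal node _1 (depth 2)
  pos 2: '(' -> open internal node _2 (depth 3)
  pos 10: ')' -> close internal node _2 (now at depth 2)
  pos 13: ')' -> close internal node _1 (now at depth 1)
  pos 16: ')' -> close internal node _0 (now at depth 0)
Total internal nodes: 3
BFS adjacency from root:
  _0: _1 X
  _1: _2 B
  _2: L A Y S

Answer: _0: _1 X
_1: _2 B
_2: L A Y S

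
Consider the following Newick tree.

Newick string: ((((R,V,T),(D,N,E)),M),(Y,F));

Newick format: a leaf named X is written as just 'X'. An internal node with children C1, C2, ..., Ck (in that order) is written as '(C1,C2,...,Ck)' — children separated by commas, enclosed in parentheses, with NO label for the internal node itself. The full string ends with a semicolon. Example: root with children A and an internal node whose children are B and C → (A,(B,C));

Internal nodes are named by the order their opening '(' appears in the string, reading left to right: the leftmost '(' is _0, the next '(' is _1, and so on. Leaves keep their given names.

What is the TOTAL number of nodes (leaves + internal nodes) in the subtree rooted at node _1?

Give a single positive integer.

Newick: ((((R,V,T),(D,N,E)),M),(Y,F));
Locate _1: it is the '(' at position 1 (the 2nd '(' reading left to right).
Query: subtree rooted at _1
_1: subtree_size = 1 + 10
  _2: subtree_size = 1 + 8
    _3: subtree_size = 1 + 3
      R: subtree_size = 1 + 0
      V: subtree_size = 1 + 0
      T: subtree_size = 1 + 0
    _4: subtree_size = 1 + 3
      D: subtree_size = 1 + 0
      N: subtree_size = 1 + 0
      E: subtree_size = 1 + 0
  M: subtree_size = 1 + 0
Total subtree size of _1: 11

Answer: 11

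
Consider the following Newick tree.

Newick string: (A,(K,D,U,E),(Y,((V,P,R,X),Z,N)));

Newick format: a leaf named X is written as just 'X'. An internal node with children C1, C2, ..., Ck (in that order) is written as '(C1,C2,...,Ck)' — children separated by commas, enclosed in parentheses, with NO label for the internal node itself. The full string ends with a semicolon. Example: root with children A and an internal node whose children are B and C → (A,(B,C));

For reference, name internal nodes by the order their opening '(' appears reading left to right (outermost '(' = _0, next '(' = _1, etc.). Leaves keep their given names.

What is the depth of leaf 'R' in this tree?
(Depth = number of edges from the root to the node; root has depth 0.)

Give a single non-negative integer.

Answer: 4

Derivation:
Newick: (A,(K,D,U,E),(Y,((V,P,R,X),Z,N)));
Naming internals by '(' encounter order: outermost '(' = _0, next = _1, ...
Query node: R
Path from root: _0 -> _2 -> _3 -> _4 -> R
Depth of R: 4 (number of edges from root)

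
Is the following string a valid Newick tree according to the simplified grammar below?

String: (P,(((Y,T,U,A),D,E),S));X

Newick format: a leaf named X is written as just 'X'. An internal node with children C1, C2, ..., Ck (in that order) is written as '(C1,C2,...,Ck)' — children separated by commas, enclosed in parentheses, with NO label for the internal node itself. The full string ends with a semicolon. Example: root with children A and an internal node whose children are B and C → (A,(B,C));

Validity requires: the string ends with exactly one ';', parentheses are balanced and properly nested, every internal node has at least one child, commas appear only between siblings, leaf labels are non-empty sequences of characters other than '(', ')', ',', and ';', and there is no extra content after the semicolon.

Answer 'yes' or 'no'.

Input: (P,(((Y,T,U,A),D,E),S));X
Paren balance: 4 '(' vs 4 ')' OK
Ends with single ';': False
Full parse: FAILS (must end with ;)
Valid: False

Answer: no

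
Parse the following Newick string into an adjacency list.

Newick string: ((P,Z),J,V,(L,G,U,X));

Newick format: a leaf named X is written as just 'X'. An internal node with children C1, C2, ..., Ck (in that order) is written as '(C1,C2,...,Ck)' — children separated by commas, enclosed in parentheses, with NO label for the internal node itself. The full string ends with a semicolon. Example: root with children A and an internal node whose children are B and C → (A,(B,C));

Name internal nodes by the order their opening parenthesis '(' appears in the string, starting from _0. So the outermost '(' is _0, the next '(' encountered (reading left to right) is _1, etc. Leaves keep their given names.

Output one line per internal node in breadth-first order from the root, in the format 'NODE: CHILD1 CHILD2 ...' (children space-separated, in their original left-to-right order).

Answer: _0: _1 J V _2
_1: P Z
_2: L G U X

Derivation:
Input: ((P,Z),J,V,(L,G,U,X));
Scanning left-to-right, naming '(' by encounter order:
  pos 0: '(' -> open internal node _0 (depth 1)
  pos 1: '(' -> open internal node _1 (depth 2)
  pos 5: ')' -> close internal node _1 (now at depth 1)
  pos 11: '(' -> open internal node _2 (depth 2)
  pos 19: ')' -> close internal node _2 (now at depth 1)
  pos 20: ')' -> close internal node _0 (now at depth 0)
Total internal nodes: 3
BFS adjacency from root:
  _0: _1 J V _2
  _1: P Z
  _2: L G U X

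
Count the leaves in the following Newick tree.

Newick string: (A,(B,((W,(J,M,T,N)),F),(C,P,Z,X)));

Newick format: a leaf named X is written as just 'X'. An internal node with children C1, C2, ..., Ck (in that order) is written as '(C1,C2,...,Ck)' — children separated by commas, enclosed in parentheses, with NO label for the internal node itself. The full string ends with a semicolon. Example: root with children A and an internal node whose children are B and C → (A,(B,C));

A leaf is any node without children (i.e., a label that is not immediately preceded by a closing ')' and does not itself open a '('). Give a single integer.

Answer: 12

Derivation:
Newick: (A,(B,((W,(J,M,T,N)),F),(C,P,Z,X)));
Scan left-to-right; a leaf is any maximal label run not followed by '(':
  pos 1: leaf 'A' → count = 1
  pos 4: leaf 'B' → count = 2
  pos 8: leaf 'W' → count = 3
  pos 11: leaf 'J' → count = 4
  pos 13: leaf 'M' → count = 5
  pos 15: leaf 'T' → count = 6
  pos 17: leaf 'N' → count = 7
  pos 21: leaf 'F' → count = 8
  pos 25: leaf 'C' → count = 9
  pos 27: leaf 'P' → count = 10
  pos 29: leaf 'Z' → count = 11
  pos 31: leaf 'X' → count = 12
Total leaves: 12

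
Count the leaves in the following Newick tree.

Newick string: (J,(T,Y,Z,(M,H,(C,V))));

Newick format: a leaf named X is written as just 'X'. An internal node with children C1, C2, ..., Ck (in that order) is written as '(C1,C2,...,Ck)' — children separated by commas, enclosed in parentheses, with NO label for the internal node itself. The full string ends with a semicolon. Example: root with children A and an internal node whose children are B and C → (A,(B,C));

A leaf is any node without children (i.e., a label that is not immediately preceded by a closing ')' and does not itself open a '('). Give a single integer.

Answer: 8

Derivation:
Newick: (J,(T,Y,Z,(M,H,(C,V))));
Scan left-to-right; a leaf is any maximal label run not followed by '(':
  pos 1: leaf 'J' → count = 1
  pos 4: leaf 'T' → count = 2
  pos 6: leaf 'Y' → count = 3
  pos 8: leaf 'Z' → count = 4
  pos 11: leaf 'M' → count = 5
  pos 13: leaf 'H' → count = 6
  pos 16: leaf 'C' → count = 7
  pos 18: leaf 'V' → count = 8
Total leaves: 8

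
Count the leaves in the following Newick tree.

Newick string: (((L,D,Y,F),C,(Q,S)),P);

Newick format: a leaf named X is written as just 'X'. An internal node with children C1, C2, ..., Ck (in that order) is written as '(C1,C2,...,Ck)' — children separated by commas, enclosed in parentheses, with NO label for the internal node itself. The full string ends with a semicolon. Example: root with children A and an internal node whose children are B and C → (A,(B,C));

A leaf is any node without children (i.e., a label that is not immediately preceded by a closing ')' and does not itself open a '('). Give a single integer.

Newick: (((L,D,Y,F),C,(Q,S)),P);
Scan left-to-right; a leaf is any maximal label run not followed by '(':
  pos 3: leaf 'L' → count = 1
  pos 5: leaf 'D' → count = 2
  pos 7: leaf 'Y' → count = 3
  pos 9: leaf 'F' → count = 4
  pos 12: leaf 'C' → count = 5
  pos 15: leaf 'Q' → count = 6
  pos 17: leaf 'S' → count = 7
  pos 21: leaf 'P' → count = 8
Total leaves: 8

Answer: 8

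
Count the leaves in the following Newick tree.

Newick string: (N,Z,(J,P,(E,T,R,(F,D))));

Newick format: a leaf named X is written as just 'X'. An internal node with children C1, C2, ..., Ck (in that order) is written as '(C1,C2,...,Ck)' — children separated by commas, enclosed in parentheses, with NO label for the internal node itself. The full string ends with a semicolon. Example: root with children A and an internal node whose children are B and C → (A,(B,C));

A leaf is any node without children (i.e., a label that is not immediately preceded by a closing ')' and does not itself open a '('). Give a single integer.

Answer: 9

Derivation:
Newick: (N,Z,(J,P,(E,T,R,(F,D))));
Scan left-to-right; a leaf is any maximal label run not followed by '(':
  pos 1: leaf 'N' → count = 1
  pos 3: leaf 'Z' → count = 2
  pos 6: leaf 'J' → count = 3
  pos 8: leaf 'P' → count = 4
  pos 11: leaf 'E' → count = 5
  pos 13: leaf 'T' → count = 6
  pos 15: leaf 'R' → count = 7
  pos 18: leaf 'F' → count = 8
  pos 20: leaf 'D' → count = 9
Total leaves: 9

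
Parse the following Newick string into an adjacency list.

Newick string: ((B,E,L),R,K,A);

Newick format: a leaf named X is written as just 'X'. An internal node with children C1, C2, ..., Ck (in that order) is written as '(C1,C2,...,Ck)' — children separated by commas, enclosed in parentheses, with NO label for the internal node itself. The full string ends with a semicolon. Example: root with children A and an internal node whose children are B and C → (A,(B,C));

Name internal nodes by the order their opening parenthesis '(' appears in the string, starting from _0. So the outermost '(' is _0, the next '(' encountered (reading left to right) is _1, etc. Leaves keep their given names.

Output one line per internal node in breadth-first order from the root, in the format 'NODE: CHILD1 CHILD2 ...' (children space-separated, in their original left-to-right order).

Answer: _0: _1 R K A
_1: B E L

Derivation:
Input: ((B,E,L),R,K,A);
Scanning left-to-right, naming '(' by encounter order:
  pos 0: '(' -> open internal node _0 (depth 1)
  pos 1: '(' -> open internal node _1 (depth 2)
  pos 7: ')' -> close internal node _1 (now at depth 1)
  pos 14: ')' -> close internal node _0 (now at depth 0)
Total internal nodes: 2
BFS adjacency from root:
  _0: _1 R K A
  _1: B E L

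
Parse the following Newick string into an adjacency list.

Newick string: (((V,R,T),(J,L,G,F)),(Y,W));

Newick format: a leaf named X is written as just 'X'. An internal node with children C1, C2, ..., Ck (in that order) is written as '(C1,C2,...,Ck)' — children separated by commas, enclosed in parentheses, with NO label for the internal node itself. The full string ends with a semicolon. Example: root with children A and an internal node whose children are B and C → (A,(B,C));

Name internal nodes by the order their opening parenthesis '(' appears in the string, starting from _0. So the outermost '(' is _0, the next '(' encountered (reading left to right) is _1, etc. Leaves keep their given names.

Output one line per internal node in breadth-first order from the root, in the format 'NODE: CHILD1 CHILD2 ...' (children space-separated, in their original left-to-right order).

Input: (((V,R,T),(J,L,G,F)),(Y,W));
Scanning left-to-right, naming '(' by encounter order:
  pos 0: '(' -> open internal node _0 (depth 1)
  pos 1: '(' -> open internal node _1 (depth 2)
  pos 2: '(' -> open internal node _2 (depth 3)
  pos 8: ')' -> close internal node _2 (now at depth 2)
  pos 10: '(' -> open internal node _3 (depth 3)
  pos 18: ')' -> close internal node _3 (now at depth 2)
  pos 19: ')' -> close internal node _1 (now at depth 1)
  pos 21: '(' -> open internal node _4 (depth 2)
  pos 25: ')' -> close internal node _4 (now at depth 1)
  pos 26: ')' -> close internal node _0 (now at depth 0)
Total internal nodes: 5
BFS adjacency from root:
  _0: _1 _4
  _1: _2 _3
  _4: Y W
  _2: V R T
  _3: J L G F

Answer: _0: _1 _4
_1: _2 _3
_4: Y W
_2: V R T
_3: J L G F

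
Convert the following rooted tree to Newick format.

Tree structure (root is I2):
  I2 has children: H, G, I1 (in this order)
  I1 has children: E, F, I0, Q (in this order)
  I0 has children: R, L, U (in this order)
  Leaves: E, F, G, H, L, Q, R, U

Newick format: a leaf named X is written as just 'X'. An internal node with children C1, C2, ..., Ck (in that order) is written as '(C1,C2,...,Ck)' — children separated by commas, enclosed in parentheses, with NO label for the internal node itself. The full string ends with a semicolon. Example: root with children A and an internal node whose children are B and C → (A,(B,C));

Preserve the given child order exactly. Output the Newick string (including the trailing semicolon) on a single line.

Answer: (H,G,(E,F,(R,L,U),Q));

Derivation:
internal I2 with children ['H', 'G', 'I1']
  leaf 'H' → 'H'
  leaf 'G' → 'G'
  internal I1 with children ['E', 'F', 'I0', 'Q']
    leaf 'E' → 'E'
    leaf 'F' → 'F'
    internal I0 with children ['R', 'L', 'U']
      leaf 'R' → 'R'
      leaf 'L' → 'L'
      leaf 'U' → 'U'
    → '(R,L,U)'
    leaf 'Q' → 'Q'
  → '(E,F,(R,L,U),Q)'
→ '(H,G,(E,F,(R,L,U),Q))'
Final: (H,G,(E,F,(R,L,U),Q));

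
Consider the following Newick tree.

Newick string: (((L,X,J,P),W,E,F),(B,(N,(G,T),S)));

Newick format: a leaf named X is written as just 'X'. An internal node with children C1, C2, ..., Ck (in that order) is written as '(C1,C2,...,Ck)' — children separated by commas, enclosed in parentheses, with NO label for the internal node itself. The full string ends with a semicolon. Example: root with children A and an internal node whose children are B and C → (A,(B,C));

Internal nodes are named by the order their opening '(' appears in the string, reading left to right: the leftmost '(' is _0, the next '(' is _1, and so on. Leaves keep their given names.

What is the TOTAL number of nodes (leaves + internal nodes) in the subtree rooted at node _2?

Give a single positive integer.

Answer: 5

Derivation:
Newick: (((L,X,J,P),W,E,F),(B,(N,(G,T),S)));
Locate _2: it is the '(' at position 2 (the 3rd '(' reading left to right).
Query: subtree rooted at _2
_2: subtree_size = 1 + 4
  L: subtree_size = 1 + 0
  X: subtree_size = 1 + 0
  J: subtree_size = 1 + 0
  P: subtree_size = 1 + 0
Total subtree size of _2: 5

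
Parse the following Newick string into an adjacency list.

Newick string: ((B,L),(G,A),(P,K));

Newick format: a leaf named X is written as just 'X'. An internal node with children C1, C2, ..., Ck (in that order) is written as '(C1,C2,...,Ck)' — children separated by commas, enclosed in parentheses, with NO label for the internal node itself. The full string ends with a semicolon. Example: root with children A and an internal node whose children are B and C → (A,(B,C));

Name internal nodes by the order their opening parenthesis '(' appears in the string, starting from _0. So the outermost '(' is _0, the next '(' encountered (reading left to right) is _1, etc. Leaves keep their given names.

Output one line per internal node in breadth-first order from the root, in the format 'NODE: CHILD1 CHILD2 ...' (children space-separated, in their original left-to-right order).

Input: ((B,L),(G,A),(P,K));
Scanning left-to-right, naming '(' by encounter order:
  pos 0: '(' -> open internal node _0 (depth 1)
  pos 1: '(' -> open internal node _1 (depth 2)
  pos 5: ')' -> close internal node _1 (now at depth 1)
  pos 7: '(' -> open internal node _2 (depth 2)
  pos 11: ')' -> close internal node _2 (now at depth 1)
  pos 13: '(' -> open internal node _3 (depth 2)
  pos 17: ')' -> close internal node _3 (now at depth 1)
  pos 18: ')' -> close internal node _0 (now at depth 0)
Total internal nodes: 4
BFS adjacency from root:
  _0: _1 _2 _3
  _1: B L
  _2: G A
  _3: P K

Answer: _0: _1 _2 _3
_1: B L
_2: G A
_3: P K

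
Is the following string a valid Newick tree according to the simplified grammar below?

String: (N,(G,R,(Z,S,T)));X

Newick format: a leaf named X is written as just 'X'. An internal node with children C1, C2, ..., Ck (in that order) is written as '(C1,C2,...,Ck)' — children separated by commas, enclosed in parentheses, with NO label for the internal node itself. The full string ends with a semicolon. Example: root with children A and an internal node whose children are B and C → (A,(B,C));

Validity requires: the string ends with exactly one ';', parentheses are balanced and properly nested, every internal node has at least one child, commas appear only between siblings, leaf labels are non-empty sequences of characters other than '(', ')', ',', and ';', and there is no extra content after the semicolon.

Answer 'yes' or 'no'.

Input: (N,(G,R,(Z,S,T)));X
Paren balance: 3 '(' vs 3 ')' OK
Ends with single ';': False
Full parse: FAILS (must end with ;)
Valid: False

Answer: no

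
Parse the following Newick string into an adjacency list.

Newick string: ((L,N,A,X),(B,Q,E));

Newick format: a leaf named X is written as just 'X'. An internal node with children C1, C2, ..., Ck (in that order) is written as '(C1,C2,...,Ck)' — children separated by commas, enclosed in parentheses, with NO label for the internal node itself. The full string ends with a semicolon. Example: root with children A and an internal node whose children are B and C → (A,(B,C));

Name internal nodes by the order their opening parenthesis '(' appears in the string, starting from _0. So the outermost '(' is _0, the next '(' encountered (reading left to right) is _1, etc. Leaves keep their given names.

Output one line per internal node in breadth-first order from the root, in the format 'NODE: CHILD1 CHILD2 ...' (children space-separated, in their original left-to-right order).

Input: ((L,N,A,X),(B,Q,E));
Scanning left-to-right, naming '(' by encounter order:
  pos 0: '(' -> open internal node _0 (depth 1)
  pos 1: '(' -> open internal node _1 (depth 2)
  pos 9: ')' -> close internal node _1 (now at depth 1)
  pos 11: '(' -> open internal node _2 (depth 2)
  pos 17: ')' -> close internal node _2 (now at depth 1)
  pos 18: ')' -> close internal node _0 (now at depth 0)
Total internal nodes: 3
BFS adjacency from root:
  _0: _1 _2
  _1: L N A X
  _2: B Q E

Answer: _0: _1 _2
_1: L N A X
_2: B Q E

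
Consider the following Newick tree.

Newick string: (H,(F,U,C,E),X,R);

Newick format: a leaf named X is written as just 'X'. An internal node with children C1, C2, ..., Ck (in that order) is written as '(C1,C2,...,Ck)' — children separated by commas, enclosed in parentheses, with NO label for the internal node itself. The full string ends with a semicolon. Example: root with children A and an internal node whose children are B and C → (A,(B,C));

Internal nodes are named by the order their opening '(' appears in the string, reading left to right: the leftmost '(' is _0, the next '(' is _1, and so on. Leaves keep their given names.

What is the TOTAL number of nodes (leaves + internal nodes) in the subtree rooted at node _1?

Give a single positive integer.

Newick: (H,(F,U,C,E),X,R);
Locate _1: it is the '(' at position 3 (the 2nd '(' reading left to right).
Query: subtree rooted at _1
_1: subtree_size = 1 + 4
  F: subtree_size = 1 + 0
  U: subtree_size = 1 + 0
  C: subtree_size = 1 + 0
  E: subtree_size = 1 + 0
Total subtree size of _1: 5

Answer: 5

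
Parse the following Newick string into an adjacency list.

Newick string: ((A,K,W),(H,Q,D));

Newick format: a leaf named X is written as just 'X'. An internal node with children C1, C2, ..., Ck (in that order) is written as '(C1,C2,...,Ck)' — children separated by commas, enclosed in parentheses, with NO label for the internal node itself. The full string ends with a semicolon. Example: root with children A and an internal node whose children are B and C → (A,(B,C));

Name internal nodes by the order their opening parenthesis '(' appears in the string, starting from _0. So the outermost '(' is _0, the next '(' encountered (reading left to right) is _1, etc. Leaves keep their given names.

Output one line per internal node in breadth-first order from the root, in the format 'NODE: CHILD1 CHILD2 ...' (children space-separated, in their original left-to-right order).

Answer: _0: _1 _2
_1: A K W
_2: H Q D

Derivation:
Input: ((A,K,W),(H,Q,D));
Scanning left-to-right, naming '(' by encounter order:
  pos 0: '(' -> open internal node _0 (depth 1)
  pos 1: '(' -> open internal node _1 (depth 2)
  pos 7: ')' -> close internal node _1 (now at depth 1)
  pos 9: '(' -> open internal node _2 (depth 2)
  pos 15: ')' -> close internal node _2 (now at depth 1)
  pos 16: ')' -> close internal node _0 (now at depth 0)
Total internal nodes: 3
BFS adjacency from root:
  _0: _1 _2
  _1: A K W
  _2: H Q D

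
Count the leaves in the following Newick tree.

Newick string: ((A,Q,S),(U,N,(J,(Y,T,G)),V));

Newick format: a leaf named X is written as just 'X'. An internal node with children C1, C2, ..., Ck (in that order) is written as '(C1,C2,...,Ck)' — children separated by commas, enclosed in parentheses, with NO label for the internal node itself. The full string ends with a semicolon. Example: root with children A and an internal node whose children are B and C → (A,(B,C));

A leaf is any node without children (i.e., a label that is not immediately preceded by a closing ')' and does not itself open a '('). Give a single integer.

Newick: ((A,Q,S),(U,N,(J,(Y,T,G)),V));
Scan left-to-right; a leaf is any maximal label run not followed by '(':
  pos 2: leaf 'A' → count = 1
  pos 4: leaf 'Q' → count = 2
  pos 6: leaf 'S' → count = 3
  pos 10: leaf 'U' → count = 4
  pos 12: leaf 'N' → count = 5
  pos 15: leaf 'J' → count = 6
  pos 18: leaf 'Y' → count = 7
  pos 20: leaf 'T' → count = 8
  pos 22: leaf 'G' → count = 9
  pos 26: leaf 'V' → count = 10
Total leaves: 10

Answer: 10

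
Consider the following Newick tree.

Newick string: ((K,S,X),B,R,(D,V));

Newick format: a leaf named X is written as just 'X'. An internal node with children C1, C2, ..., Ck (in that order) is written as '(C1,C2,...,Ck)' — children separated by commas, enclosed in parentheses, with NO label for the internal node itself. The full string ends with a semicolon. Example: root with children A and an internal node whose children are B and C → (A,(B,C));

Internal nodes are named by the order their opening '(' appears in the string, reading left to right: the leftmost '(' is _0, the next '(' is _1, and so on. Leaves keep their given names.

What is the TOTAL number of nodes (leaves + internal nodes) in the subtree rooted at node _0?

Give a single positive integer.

Answer: 10

Derivation:
Newick: ((K,S,X),B,R,(D,V));
Locate _0: it is the '(' at position 0 (the 1st '(' reading left to right).
Query: subtree rooted at _0
_0: subtree_size = 1 + 9
  _1: subtree_size = 1 + 3
    K: subtree_size = 1 + 0
    S: subtree_size = 1 + 0
    X: subtree_size = 1 + 0
  B: subtree_size = 1 + 0
  R: subtree_size = 1 + 0
  _2: subtree_size = 1 + 2
    D: subtree_size = 1 + 0
    V: subtree_size = 1 + 0
Total subtree size of _0: 10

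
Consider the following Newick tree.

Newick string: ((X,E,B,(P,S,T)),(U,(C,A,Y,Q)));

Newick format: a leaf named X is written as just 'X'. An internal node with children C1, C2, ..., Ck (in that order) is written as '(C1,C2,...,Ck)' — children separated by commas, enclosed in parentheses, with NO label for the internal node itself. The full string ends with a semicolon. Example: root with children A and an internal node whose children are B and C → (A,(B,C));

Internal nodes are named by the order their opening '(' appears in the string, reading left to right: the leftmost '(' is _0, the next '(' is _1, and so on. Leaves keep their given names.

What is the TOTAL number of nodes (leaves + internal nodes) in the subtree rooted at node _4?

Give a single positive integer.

Newick: ((X,E,B,(P,S,T)),(U,(C,A,Y,Q)));
Locate _4: it is the '(' at position 20 (the 5th '(' reading left to right).
Query: subtree rooted at _4
_4: subtree_size = 1 + 4
  C: subtree_size = 1 + 0
  A: subtree_size = 1 + 0
  Y: subtree_size = 1 + 0
  Q: subtree_size = 1 + 0
Total subtree size of _4: 5

Answer: 5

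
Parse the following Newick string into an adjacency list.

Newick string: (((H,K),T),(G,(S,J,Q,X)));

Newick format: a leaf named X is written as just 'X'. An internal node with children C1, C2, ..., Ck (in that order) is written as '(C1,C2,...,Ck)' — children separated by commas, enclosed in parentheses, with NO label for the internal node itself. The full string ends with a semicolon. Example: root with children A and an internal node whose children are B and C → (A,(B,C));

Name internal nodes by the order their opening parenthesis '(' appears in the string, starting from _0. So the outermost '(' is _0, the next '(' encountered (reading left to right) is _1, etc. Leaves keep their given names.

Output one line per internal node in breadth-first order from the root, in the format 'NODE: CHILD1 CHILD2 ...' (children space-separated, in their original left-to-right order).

Input: (((H,K),T),(G,(S,J,Q,X)));
Scanning left-to-right, naming '(' by encounter order:
  pos 0: '(' -> open internal node _0 (depth 1)
  pos 1: '(' -> open internal node _1 (depth 2)
  pos 2: '(' -> open internal node _2 (depth 3)
  pos 6: ')' -> close internal node _2 (now at depth 2)
  pos 9: ')' -> close internal node _1 (now at depth 1)
  pos 11: '(' -> open internal node _3 (depth 2)
  pos 14: '(' -> open internal node _4 (depth 3)
  pos 22: ')' -> close internal node _4 (now at depth 2)
  pos 23: ')' -> close internal node _3 (now at depth 1)
  pos 24: ')' -> close internal node _0 (now at depth 0)
Total internal nodes: 5
BFS adjacency from root:
  _0: _1 _3
  _1: _2 T
  _3: G _4
  _2: H K
  _4: S J Q X

Answer: _0: _1 _3
_1: _2 T
_3: G _4
_2: H K
_4: S J Q X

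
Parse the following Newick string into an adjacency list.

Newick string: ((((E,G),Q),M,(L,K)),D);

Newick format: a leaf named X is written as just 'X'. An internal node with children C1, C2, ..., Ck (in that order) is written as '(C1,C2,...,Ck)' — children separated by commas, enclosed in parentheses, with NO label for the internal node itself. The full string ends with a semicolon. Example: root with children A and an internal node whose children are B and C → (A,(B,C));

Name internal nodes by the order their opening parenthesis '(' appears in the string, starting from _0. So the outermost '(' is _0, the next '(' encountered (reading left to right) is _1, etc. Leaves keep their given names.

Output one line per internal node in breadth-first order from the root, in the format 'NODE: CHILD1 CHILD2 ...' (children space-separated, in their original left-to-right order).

Answer: _0: _1 D
_1: _2 M _4
_2: _3 Q
_4: L K
_3: E G

Derivation:
Input: ((((E,G),Q),M,(L,K)),D);
Scanning left-to-right, naming '(' by encounter order:
  pos 0: '(' -> open internal node _0 (depth 1)
  pos 1: '(' -> open internal node _1 (depth 2)
  pos 2: '(' -> open internal node _2 (depth 3)
  pos 3: '(' -> open internal node _3 (depth 4)
  pos 7: ')' -> close internal node _3 (now at depth 3)
  pos 10: ')' -> close internal node _2 (now at depth 2)
  pos 14: '(' -> open internal node _4 (depth 3)
  pos 18: ')' -> close internal node _4 (now at depth 2)
  pos 19: ')' -> close internal node _1 (now at depth 1)
  pos 22: ')' -> close internal node _0 (now at depth 0)
Total internal nodes: 5
BFS adjacency from root:
  _0: _1 D
  _1: _2 M _4
  _2: _3 Q
  _4: L K
  _3: E G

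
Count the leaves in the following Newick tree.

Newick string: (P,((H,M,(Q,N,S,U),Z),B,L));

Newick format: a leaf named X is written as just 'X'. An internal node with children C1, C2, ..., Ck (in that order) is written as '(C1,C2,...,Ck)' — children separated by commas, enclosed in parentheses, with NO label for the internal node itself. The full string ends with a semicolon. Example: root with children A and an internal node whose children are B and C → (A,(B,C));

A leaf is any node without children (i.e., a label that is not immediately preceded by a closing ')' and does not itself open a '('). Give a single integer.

Answer: 10

Derivation:
Newick: (P,((H,M,(Q,N,S,U),Z),B,L));
Scan left-to-right; a leaf is any maximal label run not followed by '(':
  pos 1: leaf 'P' → count = 1
  pos 5: leaf 'H' → count = 2
  pos 7: leaf 'M' → count = 3
  pos 10: leaf 'Q' → count = 4
  pos 12: leaf 'N' → count = 5
  pos 14: leaf 'S' → count = 6
  pos 16: leaf 'U' → count = 7
  pos 19: leaf 'Z' → count = 8
  pos 22: leaf 'B' → count = 9
  pos 24: leaf 'L' → count = 10
Total leaves: 10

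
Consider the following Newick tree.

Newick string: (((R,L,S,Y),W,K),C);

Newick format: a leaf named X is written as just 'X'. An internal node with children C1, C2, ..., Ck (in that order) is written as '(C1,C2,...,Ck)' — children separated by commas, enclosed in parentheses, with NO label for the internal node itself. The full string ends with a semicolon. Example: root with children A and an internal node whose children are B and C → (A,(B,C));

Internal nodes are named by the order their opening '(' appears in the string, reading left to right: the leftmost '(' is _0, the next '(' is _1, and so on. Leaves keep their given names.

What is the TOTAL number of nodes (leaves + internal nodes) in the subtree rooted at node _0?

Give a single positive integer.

Answer: 10

Derivation:
Newick: (((R,L,S,Y),W,K),C);
Locate _0: it is the '(' at position 0 (the 1st '(' reading left to right).
Query: subtree rooted at _0
_0: subtree_size = 1 + 9
  _1: subtree_size = 1 + 7
    _2: subtree_size = 1 + 4
      R: subtree_size = 1 + 0
      L: subtree_size = 1 + 0
      S: subtree_size = 1 + 0
      Y: subtree_size = 1 + 0
    W: subtree_size = 1 + 0
    K: subtree_size = 1 + 0
  C: subtree_size = 1 + 0
Total subtree size of _0: 10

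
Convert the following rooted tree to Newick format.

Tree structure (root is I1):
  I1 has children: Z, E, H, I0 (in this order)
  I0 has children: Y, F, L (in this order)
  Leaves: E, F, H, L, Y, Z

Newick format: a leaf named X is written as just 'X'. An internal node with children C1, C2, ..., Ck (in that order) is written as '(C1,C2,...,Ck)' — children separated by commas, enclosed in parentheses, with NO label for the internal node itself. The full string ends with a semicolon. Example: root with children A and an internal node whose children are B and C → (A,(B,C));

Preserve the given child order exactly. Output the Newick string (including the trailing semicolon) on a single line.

internal I1 with children ['Z', 'E', 'H', 'I0']
  leaf 'Z' → 'Z'
  leaf 'E' → 'E'
  leaf 'H' → 'H'
  internal I0 with children ['Y', 'F', 'L']
    leaf 'Y' → 'Y'
    leaf 'F' → 'F'
    leaf 'L' → 'L'
  → '(Y,F,L)'
→ '(Z,E,H,(Y,F,L))'
Final: (Z,E,H,(Y,F,L));

Answer: (Z,E,H,(Y,F,L));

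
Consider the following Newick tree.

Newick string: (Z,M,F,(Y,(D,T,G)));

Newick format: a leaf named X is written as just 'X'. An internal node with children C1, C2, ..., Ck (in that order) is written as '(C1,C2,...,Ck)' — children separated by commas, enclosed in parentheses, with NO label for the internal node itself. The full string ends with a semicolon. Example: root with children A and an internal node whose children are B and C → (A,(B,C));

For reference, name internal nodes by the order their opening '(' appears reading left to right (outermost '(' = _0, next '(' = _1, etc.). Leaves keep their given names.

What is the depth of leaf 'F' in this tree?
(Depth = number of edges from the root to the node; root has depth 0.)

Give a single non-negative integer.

Newick: (Z,M,F,(Y,(D,T,G)));
Naming internals by '(' encounter order: outermost '(' = _0, next = _1, ...
Query node: F
Path from root: _0 -> F
Depth of F: 1 (number of edges from root)

Answer: 1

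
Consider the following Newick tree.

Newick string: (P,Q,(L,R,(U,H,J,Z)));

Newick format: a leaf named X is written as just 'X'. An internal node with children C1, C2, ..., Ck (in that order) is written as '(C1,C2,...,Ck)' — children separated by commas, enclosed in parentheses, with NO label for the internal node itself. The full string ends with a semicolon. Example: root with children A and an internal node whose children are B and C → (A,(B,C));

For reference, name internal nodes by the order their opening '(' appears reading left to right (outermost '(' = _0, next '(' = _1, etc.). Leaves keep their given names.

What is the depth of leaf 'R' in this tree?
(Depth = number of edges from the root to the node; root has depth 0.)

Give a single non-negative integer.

Newick: (P,Q,(L,R,(U,H,J,Z)));
Naming internals by '(' encounter order: outermost '(' = _0, next = _1, ...
Query node: R
Path from root: _0 -> _1 -> R
Depth of R: 2 (number of edges from root)

Answer: 2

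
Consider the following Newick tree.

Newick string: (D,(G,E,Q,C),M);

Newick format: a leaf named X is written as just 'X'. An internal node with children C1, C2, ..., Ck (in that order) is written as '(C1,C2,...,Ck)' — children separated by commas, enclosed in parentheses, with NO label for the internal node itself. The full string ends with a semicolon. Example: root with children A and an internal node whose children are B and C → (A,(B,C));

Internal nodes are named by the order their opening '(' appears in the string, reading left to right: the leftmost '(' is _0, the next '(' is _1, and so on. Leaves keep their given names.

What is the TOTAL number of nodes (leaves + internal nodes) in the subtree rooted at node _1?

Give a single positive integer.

Newick: (D,(G,E,Q,C),M);
Locate _1: it is the '(' at position 3 (the 2nd '(' reading left to right).
Query: subtree rooted at _1
_1: subtree_size = 1 + 4
  G: subtree_size = 1 + 0
  E: subtree_size = 1 + 0
  Q: subtree_size = 1 + 0
  C: subtree_size = 1 + 0
Total subtree size of _1: 5

Answer: 5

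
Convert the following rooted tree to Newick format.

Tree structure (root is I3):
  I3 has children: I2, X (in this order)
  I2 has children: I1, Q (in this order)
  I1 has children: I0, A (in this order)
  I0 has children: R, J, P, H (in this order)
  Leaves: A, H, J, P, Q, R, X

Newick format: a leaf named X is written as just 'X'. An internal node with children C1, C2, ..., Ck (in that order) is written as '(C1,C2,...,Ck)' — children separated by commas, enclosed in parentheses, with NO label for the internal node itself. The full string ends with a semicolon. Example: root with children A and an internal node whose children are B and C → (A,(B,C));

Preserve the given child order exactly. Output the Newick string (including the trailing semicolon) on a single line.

Answer: ((((R,J,P,H),A),Q),X);

Derivation:
internal I3 with children ['I2', 'X']
  internal I2 with children ['I1', 'Q']
    internal I1 with children ['I0', 'A']
      internal I0 with children ['R', 'J', 'P', 'H']
        leaf 'R' → 'R'
        leaf 'J' → 'J'
        leaf 'P' → 'P'
        leaf 'H' → 'H'
      → '(R,J,P,H)'
      leaf 'A' → 'A'
    → '((R,J,P,H),A)'
    leaf 'Q' → 'Q'
  → '(((R,J,P,H),A),Q)'
  leaf 'X' → 'X'
→ '((((R,J,P,H),A),Q),X)'
Final: ((((R,J,P,H),A),Q),X);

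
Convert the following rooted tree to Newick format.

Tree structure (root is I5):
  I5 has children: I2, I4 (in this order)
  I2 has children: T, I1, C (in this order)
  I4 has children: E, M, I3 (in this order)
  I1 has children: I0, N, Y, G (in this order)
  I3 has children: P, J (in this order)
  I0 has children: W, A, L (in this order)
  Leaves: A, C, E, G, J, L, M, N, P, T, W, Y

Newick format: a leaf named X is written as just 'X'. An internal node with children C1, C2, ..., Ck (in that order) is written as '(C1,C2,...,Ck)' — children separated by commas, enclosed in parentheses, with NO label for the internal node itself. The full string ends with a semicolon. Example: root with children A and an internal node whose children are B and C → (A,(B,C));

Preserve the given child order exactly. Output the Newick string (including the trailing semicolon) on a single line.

internal I5 with children ['I2', 'I4']
  internal I2 with children ['T', 'I1', 'C']
    leaf 'T' → 'T'
    internal I1 with children ['I0', 'N', 'Y', 'G']
      internal I0 with children ['W', 'A', 'L']
        leaf 'W' → 'W'
        leaf 'A' → 'A'
        leaf 'L' → 'L'
      → '(W,A,L)'
      leaf 'N' → 'N'
      leaf 'Y' → 'Y'
      leaf 'G' → 'G'
    → '((W,A,L),N,Y,G)'
    leaf 'C' → 'C'
  → '(T,((W,A,L),N,Y,G),C)'
  internal I4 with children ['E', 'M', 'I3']
    leaf 'E' → 'E'
    leaf 'M' → 'M'
    internal I3 with children ['P', 'J']
      leaf 'P' → 'P'
      leaf 'J' → 'J'
    → '(P,J)'
  → '(E,M,(P,J))'
→ '((T,((W,A,L),N,Y,G),C),(E,M,(P,J)))'
Final: ((T,((W,A,L),N,Y,G),C),(E,M,(P,J)));

Answer: ((T,((W,A,L),N,Y,G),C),(E,M,(P,J)));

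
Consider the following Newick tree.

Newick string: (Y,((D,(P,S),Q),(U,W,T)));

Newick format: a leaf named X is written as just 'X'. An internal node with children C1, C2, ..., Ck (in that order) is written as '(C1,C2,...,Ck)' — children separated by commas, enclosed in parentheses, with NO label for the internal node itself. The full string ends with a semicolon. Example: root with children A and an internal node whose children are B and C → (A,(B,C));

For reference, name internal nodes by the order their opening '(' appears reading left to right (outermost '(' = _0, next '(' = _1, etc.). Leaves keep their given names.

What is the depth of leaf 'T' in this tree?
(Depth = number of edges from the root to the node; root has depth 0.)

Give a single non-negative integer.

Answer: 3

Derivation:
Newick: (Y,((D,(P,S),Q),(U,W,T)));
Naming internals by '(' encounter order: outermost '(' = _0, next = _1, ...
Query node: T
Path from root: _0 -> _1 -> _4 -> T
Depth of T: 3 (number of edges from root)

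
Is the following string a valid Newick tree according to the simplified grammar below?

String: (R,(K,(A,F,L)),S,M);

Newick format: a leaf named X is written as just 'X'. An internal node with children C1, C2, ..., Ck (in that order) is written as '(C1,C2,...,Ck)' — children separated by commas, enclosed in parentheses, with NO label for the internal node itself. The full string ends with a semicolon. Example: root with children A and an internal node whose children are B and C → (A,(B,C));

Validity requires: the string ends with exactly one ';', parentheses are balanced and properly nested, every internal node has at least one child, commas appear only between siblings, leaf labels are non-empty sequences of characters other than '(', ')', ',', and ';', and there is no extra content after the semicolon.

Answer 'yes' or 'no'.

Input: (R,(K,(A,F,L)),S,M);
Paren balance: 3 '(' vs 3 ')' OK
Ends with single ';': True
Full parse: OK
Valid: True

Answer: yes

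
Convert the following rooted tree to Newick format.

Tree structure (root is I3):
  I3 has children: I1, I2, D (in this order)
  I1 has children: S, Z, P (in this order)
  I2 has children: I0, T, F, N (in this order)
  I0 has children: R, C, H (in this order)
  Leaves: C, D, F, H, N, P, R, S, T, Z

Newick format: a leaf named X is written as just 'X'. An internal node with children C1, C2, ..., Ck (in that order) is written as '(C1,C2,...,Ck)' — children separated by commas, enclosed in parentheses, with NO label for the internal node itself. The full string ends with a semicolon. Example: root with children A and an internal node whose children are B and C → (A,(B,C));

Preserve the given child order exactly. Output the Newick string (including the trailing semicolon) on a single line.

internal I3 with children ['I1', 'I2', 'D']
  internal I1 with children ['S', 'Z', 'P']
    leaf 'S' → 'S'
    leaf 'Z' → 'Z'
    leaf 'P' → 'P'
  → '(S,Z,P)'
  internal I2 with children ['I0', 'T', 'F', 'N']
    internal I0 with children ['R', 'C', 'H']
      leaf 'R' → 'R'
      leaf 'C' → 'C'
      leaf 'H' → 'H'
    → '(R,C,H)'
    leaf 'T' → 'T'
    leaf 'F' → 'F'
    leaf 'N' → 'N'
  → '((R,C,H),T,F,N)'
  leaf 'D' → 'D'
→ '((S,Z,P),((R,C,H),T,F,N),D)'
Final: ((S,Z,P),((R,C,H),T,F,N),D);

Answer: ((S,Z,P),((R,C,H),T,F,N),D);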